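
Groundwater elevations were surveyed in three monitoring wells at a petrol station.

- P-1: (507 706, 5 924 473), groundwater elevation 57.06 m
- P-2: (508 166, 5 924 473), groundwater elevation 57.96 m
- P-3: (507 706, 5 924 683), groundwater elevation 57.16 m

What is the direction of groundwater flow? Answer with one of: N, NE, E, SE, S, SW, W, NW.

W

∂h/∂x = (57.96 − 57.06) / (508166 − 507706) = +0.001957
∂h/∂y = (57.16 − 57.06) / (5924683 − 5924473) = +0.0004762
Flow = −∇h = (-0.001957 east, -0.0004762 north), which points west.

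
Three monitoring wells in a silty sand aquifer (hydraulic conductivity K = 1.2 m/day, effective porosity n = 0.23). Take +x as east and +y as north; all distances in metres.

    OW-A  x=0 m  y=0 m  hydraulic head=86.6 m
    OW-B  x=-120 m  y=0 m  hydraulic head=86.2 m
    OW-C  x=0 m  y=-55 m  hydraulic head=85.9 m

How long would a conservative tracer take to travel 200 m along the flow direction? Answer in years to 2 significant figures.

∂h/∂x = (86.2 − 86.6) / (-120 − 0) = +0.003333
∂h/∂y = (85.9 − 86.6) / (-55 − 0) = +0.01273
|∇h| = √(0.003333² + 0.01273²) = 0.01316
Seepage velocity v = K·i/n = 1.2 × 0.01316 / 0.23 = 0.06866 m/day.
t = 200 / 0.06866 = 2913 days = 7.98 years.

8.0 years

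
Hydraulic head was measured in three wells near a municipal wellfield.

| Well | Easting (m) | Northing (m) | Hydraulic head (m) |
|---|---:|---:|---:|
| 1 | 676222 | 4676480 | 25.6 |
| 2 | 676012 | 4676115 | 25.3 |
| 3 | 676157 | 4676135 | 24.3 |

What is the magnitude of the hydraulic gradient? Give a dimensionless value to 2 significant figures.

Differences from 1: to 2 (Δx, Δy, Δh) = (-210, -365, -0.3); to 3 = (-65, -345, -1.3).
Determinant of the coordinate differences = (-210)·(-345) − (-65)·(-365) = 48725.
∂h/∂x = [(-0.3)·(-345) − (-1.3)·(-365)] / 48725 = -0.007614
∂h/∂y = [(-210)·(-1.3) − (-65)·(-0.3)] / 48725 = +0.005203
|∇h| = √(-0.007614² + 0.005203²) = 0.009222

0.0092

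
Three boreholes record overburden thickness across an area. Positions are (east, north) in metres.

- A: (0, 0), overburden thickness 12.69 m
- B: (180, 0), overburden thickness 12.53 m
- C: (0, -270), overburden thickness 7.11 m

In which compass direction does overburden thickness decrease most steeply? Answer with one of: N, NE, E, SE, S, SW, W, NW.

∂d/∂x = (12.53 − 12.69) / (180 − 0) = -0.0008889
∂d/∂y = (7.11 − 12.69) / (-270 − 0) = +0.02067
Steepest decrease is along −∇f = (+0.0008889 E, -0.02067 N) → south.

S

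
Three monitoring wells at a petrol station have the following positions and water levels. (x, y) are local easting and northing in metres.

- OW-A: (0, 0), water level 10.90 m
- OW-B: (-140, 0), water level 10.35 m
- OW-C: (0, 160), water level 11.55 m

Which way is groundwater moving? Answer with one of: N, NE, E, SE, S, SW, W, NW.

SW

∂h/∂x = (10.35 − 10.90) / (-140 − 0) = +0.003929
∂h/∂y = (11.55 − 10.90) / (160 − 0) = +0.004063
Flow = −∇h = (-0.003929 east, -0.004063 north), which points southwest.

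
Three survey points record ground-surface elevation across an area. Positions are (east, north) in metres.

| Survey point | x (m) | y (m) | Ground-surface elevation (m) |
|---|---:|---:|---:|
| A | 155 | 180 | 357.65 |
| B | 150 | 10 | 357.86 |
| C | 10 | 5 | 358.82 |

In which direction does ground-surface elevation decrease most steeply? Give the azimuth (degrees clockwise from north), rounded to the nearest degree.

081°

With z = a·x + b·y + c and A as origin, the differences give:
  (-5)·a + (-170)·b = +0.21
  (-145)·a + (-175)·b = +1.17
Eliminate b (×(-175) and ×(-170), subtract): -23775·a = 162.150 → a = ∂z/∂x = -0.006820
Back-substitute: b = ∂z/∂y = -0.001035.
Steepest decrease is along −∇f: components (+0.006820 E, +0.001035 N).
Azimuth = atan2(+0.006820, +0.001035) = 81.4° ≈ 081°.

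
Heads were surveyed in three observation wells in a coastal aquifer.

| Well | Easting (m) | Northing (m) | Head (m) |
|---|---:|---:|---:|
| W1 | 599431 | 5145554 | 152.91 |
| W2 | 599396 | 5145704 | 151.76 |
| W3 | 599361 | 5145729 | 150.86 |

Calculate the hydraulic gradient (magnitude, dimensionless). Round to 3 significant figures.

0.0244

Differences from W1: to W2 (Δx, Δy, Δh) = (-35, 150, -1.15); to W3 = (-70, 175, -2.05).
Determinant of the coordinate differences = (-35)·175 − (-70)·150 = 4375.
∂h/∂x = [(-1.15)·175 − (-2.05)·150] / 4375 = +0.02429
∂h/∂y = [(-35)·(-2.05) − (-70)·(-1.15)] / 4375 = -0.002000
|∇h| = √(0.02429² + -0.002000²) = 0.02437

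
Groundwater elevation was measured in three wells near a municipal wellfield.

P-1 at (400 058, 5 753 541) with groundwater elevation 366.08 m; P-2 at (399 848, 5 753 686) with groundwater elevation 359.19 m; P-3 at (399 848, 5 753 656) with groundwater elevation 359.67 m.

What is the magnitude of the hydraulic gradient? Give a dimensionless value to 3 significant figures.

0.0270

With h = a·x + b·y + c and P-1 as origin, the differences give:
  (-210)·a + 145·b = -6.89
  (-210)·a + 115·b = -6.41
Eliminate b (×115 and ×145, subtract): 6300·a = 137.100 → a = ∂h/∂x = +0.02176
Back-substitute: b = ∂h/∂y = -0.01600.
|∇h| = √(0.02176² + -0.01600²) = 0.02701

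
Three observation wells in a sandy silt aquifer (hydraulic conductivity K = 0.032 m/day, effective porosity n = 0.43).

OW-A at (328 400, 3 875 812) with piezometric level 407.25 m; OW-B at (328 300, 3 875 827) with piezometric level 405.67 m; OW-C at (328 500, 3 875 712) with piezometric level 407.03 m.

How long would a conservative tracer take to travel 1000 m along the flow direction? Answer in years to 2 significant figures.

1300 years

Differences from OW-A: to OW-B (Δx, Δy, Δh) = (-100, 15, -1.58); to OW-C = (100, -100, -0.22).
Solve a·Δx + b·Δy = Δh: det = (-100)·(-100) − 100·15 = 8500.
∂h/∂x = [(-1.58)·(-100) − (-0.22)·15] / 8500 = +0.01898
∂h/∂y = [(-100)·(-0.22) − 100·(-1.58)] / 8500 = +0.02118
|∇h| = √(0.01898² + 0.02118²) = 0.02844
Seepage velocity v = K·i/n = 0.032 × 0.02844 / 0.43 = 0.002116 m/day.
t = 1000 / 0.002116 = 4.726e+05 days = 1.29e+03 years.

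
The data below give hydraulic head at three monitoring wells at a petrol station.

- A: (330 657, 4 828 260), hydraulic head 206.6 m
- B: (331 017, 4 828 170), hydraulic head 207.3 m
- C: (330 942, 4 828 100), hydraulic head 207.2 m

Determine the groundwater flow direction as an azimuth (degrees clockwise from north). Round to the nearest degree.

286°

Taking A as reference: B−A = (360, -90, +0.7); C−A = (285, -160, +0.6).
Determinant of the coordinate differences = 360·(-160) − 285·(-90) = -31950.
∂h/∂x = [(+0.7)·(-160) − (+0.6)·(-90)] / -31950 = +0.001815
∂h/∂y = [360·(+0.6) − 285·(+0.7)] / -31950 = -0.0005164
Flow direction (−∇h) has components (-0.001815 E, +0.0005164 N).
Azimuth = atan2(E, N) = atan2(-0.001815, +0.0005164) = 285.9° ≈ 286°.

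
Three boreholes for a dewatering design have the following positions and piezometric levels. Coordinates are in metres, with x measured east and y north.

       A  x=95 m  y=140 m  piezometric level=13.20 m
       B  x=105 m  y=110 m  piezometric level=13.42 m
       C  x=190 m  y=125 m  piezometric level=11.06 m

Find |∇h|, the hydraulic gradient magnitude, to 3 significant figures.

Three-point gradient (reference A): Δ to B = (10, -30, +0.22), Δ to C = (95, -15, -2.14).
∂h/∂x = -0.02500, ∂h/∂y = -0.01567 (det = 2700).
|∇h| = √(-0.02500² + -0.01567²) = 0.02951

0.0295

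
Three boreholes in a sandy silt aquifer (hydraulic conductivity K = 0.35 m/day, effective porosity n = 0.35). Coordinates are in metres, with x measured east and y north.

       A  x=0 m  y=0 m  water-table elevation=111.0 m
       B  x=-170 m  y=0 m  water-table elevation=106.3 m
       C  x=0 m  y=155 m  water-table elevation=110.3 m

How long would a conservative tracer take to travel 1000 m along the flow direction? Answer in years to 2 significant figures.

∂h/∂x = (106.3 − 111.0) / (-170 − 0) = +0.02765
∂h/∂y = (110.3 − 111.0) / (155 − 0) = -0.004516
|∇h| = √(0.02765² + -0.004516²) = 0.02802
Seepage velocity v = K·i/n = 0.35 × 0.02802 / 0.35 = 0.02802 m/day.
t = 1000 / 0.02802 = 3.569e+04 days = 97.7 years.

98 years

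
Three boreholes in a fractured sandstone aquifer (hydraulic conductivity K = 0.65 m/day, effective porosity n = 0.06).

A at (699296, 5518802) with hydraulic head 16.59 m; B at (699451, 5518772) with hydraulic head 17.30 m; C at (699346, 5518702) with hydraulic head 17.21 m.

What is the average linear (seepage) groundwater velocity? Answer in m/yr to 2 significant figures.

23 m/yr

With h = a·x + b·y + c and A as origin, the differences give:
  155·a + (-30)·b = +0.71
  50·a + (-100)·b = +0.62
Eliminate b (×(-100) and ×(-30), subtract): -14000·a = -52.400 → a = ∂h/∂x = +0.003743
Back-substitute: b = ∂h/∂y = -0.004329.
|∇h| = √(0.003743² + -0.004329²) = 0.005723
Seepage velocity v = K·i/n = 0.65 × 0.005723 / 0.06 = 0.062 m/day = 22.65 m/yr.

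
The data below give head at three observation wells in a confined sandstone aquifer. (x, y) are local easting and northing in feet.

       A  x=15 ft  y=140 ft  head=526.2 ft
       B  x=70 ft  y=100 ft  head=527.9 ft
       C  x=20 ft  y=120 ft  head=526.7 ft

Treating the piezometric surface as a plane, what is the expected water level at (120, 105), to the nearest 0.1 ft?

With h = a·x + b·y + c and A as origin, the differences give:
  55·a + (-40)·b = +1.7
  5·a + (-20)·b = +0.5
Eliminate b (×(-20) and ×(-40), subtract): -900·a = -14.00 → a = ∂h/∂x = +0.01556
Back-substitute: b = ∂h/∂y = -0.02111.
h(120, 105) = 526.2 + (+0.01556)·(105) + (-0.02111)·(-35) = 526.2 +1.633 +0.739 = 528.572 ft.

528.6 ft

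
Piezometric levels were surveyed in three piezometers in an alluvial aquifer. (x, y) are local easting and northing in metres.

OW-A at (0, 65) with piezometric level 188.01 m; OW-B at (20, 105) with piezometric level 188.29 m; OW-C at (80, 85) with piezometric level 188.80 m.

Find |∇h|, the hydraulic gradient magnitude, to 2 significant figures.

Taking OW-A as reference: OW-B−OW-A = (20, 40, +0.28); OW-C−OW-A = (80, 20, +0.79).
Solve a·Δx + b·Δy = Δh: det = 20·20 − 80·40 = -2800.
∂h/∂x = [(+0.28)·20 − (+0.79)·40] / -2800 = +0.009286
∂h/∂y = [20·(+0.79) − 80·(+0.28)] / -2800 = +0.002357
|∇h| = √(0.009286² + 0.002357²) = 0.00958

0.0096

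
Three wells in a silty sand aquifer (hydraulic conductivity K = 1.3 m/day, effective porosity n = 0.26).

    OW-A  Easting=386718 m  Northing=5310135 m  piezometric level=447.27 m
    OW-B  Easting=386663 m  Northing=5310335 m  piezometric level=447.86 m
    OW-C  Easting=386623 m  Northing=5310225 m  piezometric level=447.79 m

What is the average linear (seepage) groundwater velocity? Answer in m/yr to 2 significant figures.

Taking OW-A as reference: OW-B−OW-A = (-55, 200, +0.59); OW-C−OW-A = (-95, 90, +0.52).
Solve a·Δx + b·Δy = Δh: det = (-55)·90 − (-95)·200 = 14050.
∂h/∂x = [(+0.59)·90 − (+0.52)·200] / 14050 = -0.003623
∂h/∂y = [(-55)·(+0.52) − (-95)·(+0.59)] / 14050 = +0.001954
|∇h| = √(-0.003623² + 0.001954²) = 0.004116
Seepage velocity v = K·i/n = 1.3 × 0.004116 / 0.26 = 0.02058 m/day = 7.517 m/yr.

7.5 m/yr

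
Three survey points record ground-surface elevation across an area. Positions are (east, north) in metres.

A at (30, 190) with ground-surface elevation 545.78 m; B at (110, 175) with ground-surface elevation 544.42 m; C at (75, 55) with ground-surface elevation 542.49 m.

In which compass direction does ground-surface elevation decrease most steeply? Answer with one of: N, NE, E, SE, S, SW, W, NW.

With z = a·x + b·y + c and A as origin, the differences give:
  80·a + (-15)·b = -1.36
  45·a + (-135)·b = -3.29
Eliminate b (×(-135) and ×(-15), subtract): -10125·a = 134.250 → a = ∂z/∂x = -0.01326
Back-substitute: b = ∂z/∂y = +0.01995.
Steepest decrease is along −∇f = (+0.01326 E, -0.01995 N) → southeast.

SE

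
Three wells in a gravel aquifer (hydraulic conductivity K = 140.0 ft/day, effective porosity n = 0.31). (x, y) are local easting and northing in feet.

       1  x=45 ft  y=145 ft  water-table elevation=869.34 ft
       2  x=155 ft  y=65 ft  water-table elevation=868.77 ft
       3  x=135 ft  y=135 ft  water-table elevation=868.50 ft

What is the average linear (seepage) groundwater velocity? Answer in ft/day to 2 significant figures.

5.5 ft/day

With h = a·x + b·y + c and 1 as origin, the differences give:
  110·a + (-80)·b = -0.57
  90·a + (-10)·b = -0.84
Eliminate b (×(-10) and ×(-80), subtract): 6100·a = -61.500 → a = ∂h/∂x = -0.01008
Back-substitute: b = ∂h/∂y = -0.006738.
|∇h| = √(-0.01008² + -0.006738²) = 0.01212
Seepage velocity v = K·i/n = 140.0 × 0.01212 / 0.31 = 5.474 ft/day.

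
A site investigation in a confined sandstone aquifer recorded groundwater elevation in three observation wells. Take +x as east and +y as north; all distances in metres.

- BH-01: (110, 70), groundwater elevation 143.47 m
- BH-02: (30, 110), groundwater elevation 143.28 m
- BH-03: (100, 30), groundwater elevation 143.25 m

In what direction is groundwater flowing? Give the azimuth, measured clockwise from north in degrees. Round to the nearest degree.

226°

With h = a·x + b·y + c and BH-01 as origin, the differences give:
  (-80)·a + 40·b = -0.19
  (-10)·a + (-40)·b = -0.22
Eliminate b (×(-40) and ×40, subtract): 3600·a = 16.400 → a = ∂h/∂x = +0.004556
Back-substitute: b = ∂h/∂y = +0.004361.
Flow direction (−∇h) has components (-0.004556 E, -0.004361 N).
Azimuth = atan2(E, N) = atan2(-0.004556, -0.004361) = 226.2° ≈ 226°.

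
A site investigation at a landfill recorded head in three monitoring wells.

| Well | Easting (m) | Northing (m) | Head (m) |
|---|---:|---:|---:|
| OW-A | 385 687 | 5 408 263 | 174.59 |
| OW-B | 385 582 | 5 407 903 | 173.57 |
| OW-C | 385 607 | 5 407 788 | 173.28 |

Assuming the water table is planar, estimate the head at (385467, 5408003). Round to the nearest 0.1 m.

Taking OW-A as reference: OW-B−OW-A = (-105, -360, -1.02); OW-C−OW-A = (-80, -475, -1.31).
Determinant of the coordinate differences = (-105)·(-475) − (-80)·(-360) = 21075.
∂h/∂x = [(-1.02)·(-475) − (-1.31)·(-360)] / 21075 = +0.0006121
∂h/∂y = [(-105)·(-1.31) − (-80)·(-1.02)] / 21075 = +0.002655
h(385467, 5408003) = 174.59 + (+0.0006121)·(-220) + (+0.002655)·(-260) = 174.59 -0.135 -0.690 = 173.765 m.

173.8 m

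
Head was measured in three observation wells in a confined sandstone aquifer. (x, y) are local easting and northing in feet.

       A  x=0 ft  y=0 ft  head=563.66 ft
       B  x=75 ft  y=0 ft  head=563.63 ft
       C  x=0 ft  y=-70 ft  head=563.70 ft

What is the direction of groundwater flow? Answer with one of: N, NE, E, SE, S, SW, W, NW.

NE

∂h/∂x = (563.63 − 563.66) / (75 − 0) = -0.0004000
∂h/∂y = (563.70 − 563.66) / (-70 − 0) = -0.0005714
Flow = −∇h = (+0.0004000 east, +0.0005714 north), which points northeast.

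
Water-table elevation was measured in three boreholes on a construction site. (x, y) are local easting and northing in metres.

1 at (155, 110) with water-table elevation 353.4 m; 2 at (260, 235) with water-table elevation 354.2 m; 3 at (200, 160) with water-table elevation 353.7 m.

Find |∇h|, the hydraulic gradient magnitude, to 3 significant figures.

Taking 1 as reference: 2−1 = (105, 125, +0.8); 3−1 = (45, 50, +0.3).
Determinant of the coordinate differences = 105·50 − 45·125 = -375.
∂h/∂x = [(+0.8)·50 − (+0.3)·125] / -375 = -0.006667
∂h/∂y = [105·(+0.3) − 45·(+0.8)] / -375 = +0.01200
|∇h| = √(-0.006667² + 0.01200²) = 0.01373

0.0137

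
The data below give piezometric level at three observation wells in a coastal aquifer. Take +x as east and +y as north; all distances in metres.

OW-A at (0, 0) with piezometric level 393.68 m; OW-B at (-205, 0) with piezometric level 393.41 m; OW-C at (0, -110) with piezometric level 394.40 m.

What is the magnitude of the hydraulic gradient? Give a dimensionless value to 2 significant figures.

∂h/∂x = (393.41 − 393.68) / (-205 − 0) = +0.001317
∂h/∂y = (394.40 − 393.68) / (-110 − 0) = -0.006545
|∇h| = √(0.001317² + -0.006545²) = 0.006676

0.0067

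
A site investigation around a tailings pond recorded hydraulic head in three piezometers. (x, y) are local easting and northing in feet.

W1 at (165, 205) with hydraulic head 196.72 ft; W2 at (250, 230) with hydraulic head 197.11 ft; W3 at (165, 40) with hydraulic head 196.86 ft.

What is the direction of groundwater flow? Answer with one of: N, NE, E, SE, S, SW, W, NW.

W

With h = a·x + b·y + c and W1 as origin, the differences give:
  85·a + 25·b = +0.39
  0·a + (-165)·b = +0.14
Eliminate b (×(-165) and ×25, subtract): -14025·a = -67.850 → a = ∂h/∂x = +0.004838
Back-substitute: b = ∂h/∂y = -0.0008485.
Flow = −∇h = (-0.004838 east, +0.0008485 north), which points west.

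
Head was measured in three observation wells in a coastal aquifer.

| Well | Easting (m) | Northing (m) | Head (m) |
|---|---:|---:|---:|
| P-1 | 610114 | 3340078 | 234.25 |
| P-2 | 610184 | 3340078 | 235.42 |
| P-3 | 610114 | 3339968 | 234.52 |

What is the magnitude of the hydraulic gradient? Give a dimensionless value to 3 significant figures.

∂h/∂x = (235.42 − 234.25) / (610184 − 610114) = +0.01671
∂h/∂y = (234.52 − 234.25) / (3339968 − 3340078) = -0.002455
|∇h| = √(0.01671² + -0.002455²) = 0.01689

0.0169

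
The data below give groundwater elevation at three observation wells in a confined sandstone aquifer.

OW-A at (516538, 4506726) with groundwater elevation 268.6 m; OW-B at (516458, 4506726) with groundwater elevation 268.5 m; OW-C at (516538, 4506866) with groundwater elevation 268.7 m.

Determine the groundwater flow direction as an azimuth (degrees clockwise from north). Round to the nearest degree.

240°

∂h/∂x = (268.5 − 268.6) / (516458 − 516538) = +0.001250
∂h/∂y = (268.7 − 268.6) / (4506866 − 4506726) = +0.0007143
Flow direction (−∇h) has components (-0.001250 E, -0.0007143 N).
Azimuth = atan2(E, N) = atan2(-0.001250, -0.0007143) = 240.3° ≈ 240°.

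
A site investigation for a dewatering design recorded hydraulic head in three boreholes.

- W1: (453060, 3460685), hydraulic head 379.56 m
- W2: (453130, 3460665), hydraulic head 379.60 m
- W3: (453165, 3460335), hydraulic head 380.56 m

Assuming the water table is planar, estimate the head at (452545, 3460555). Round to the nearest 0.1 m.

380.1 m

Taking W1 as reference: W2−W1 = (70, -20, +0.04); W3−W1 = (105, -350, +1.00).
Determinant of the coordinate differences = 70·(-350) − 105·(-20) = -22400.
∂h/∂x = [(+0.04)·(-350) − (+1.00)·(-20)] / -22400 = -0.0002679
∂h/∂y = [70·(+1.00) − 105·(+0.04)] / -22400 = -0.002937
h(452545, 3460555) = 379.56 + (-0.0002679)·(-515) + (-0.002937)·(-130) = 379.56 +0.138 +0.382 = 380.080 m.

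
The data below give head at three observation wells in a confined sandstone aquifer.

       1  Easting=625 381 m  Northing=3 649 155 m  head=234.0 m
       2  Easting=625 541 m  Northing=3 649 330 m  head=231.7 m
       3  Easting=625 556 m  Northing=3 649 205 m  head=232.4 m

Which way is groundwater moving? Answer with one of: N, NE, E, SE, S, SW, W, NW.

Taking 1 as reference: 2−1 = (160, 175, -2.3); 3−1 = (175, 50, -1.6).
Solve a·Δx + b·Δy = Δh: det = 160·50 − 175·175 = -22625.
∂h/∂x = [(-2.3)·50 − (-1.6)·175] / -22625 = -0.007293
∂h/∂y = [160·(-1.6) − 175·(-2.3)] / -22625 = -0.006475
Flow = −∇h = (+0.007293 east, +0.006475 north), which points northeast.

NE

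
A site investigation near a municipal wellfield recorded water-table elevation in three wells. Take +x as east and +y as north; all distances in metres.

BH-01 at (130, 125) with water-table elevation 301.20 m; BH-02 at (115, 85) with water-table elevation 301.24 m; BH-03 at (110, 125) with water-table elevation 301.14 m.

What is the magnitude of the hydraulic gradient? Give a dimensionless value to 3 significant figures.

With h = a·x + b·y + c and BH-01 as origin, the differences give:
  (-15)·a + (-40)·b = +0.04
  (-20)·a + 0·b = -0.06
Eliminate b (×0 and ×(-40), subtract): -800·a = -2.400 → a = ∂h/∂x = +0.003000
Back-substitute: b = ∂h/∂y = -0.002125.
|∇h| = √(0.003000² + -0.002125²) = 0.003676

0.00368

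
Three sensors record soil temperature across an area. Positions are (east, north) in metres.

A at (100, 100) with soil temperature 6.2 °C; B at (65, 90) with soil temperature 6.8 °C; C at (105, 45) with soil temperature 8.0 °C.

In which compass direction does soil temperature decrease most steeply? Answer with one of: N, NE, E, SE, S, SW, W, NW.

With T = a·x + b·y + c and A as origin, the differences give:
  (-35)·a + (-10)·b = +0.6
  5·a + (-55)·b = +1.8
Eliminate b (×(-55) and ×(-10), subtract): 1975·a = -15.00 → a = ∂T/∂x = -0.007595
Back-substitute: b = ∂T/∂y = -0.03342.
Steepest decrease is along −∇f = (+0.007595 E, +0.03342 N) → north.

N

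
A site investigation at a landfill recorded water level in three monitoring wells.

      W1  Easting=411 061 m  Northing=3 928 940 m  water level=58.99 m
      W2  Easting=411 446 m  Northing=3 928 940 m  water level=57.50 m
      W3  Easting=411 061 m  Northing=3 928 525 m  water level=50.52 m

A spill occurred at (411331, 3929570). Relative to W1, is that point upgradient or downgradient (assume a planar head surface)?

upgradient

∂h/∂x = (57.50 − 58.99) / (411446 − 411061) = -0.003870
∂h/∂y = (50.52 − 58.99) / (3928525 − 3928940) = +0.02041
Head at (411331, 3929570) = 58.99 + (-0.003870)·(270) + (+0.02041)·(630) = 70.80 m.
That is higher than the 58.99 m at W1, so the point is upgradient.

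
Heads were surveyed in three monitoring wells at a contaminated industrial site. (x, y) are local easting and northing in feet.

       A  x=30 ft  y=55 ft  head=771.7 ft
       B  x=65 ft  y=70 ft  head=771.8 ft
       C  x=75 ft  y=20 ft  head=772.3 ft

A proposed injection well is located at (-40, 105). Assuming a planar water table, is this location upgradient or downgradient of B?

With h = a·x + b·y + c and A as origin, the differences give:
  35·a + 15·b = +0.1
  45·a + (-35)·b = +0.6
Eliminate b (×(-35) and ×15, subtract): -1900·a = -12.50 → a = ∂h/∂x = +0.006579
Back-substitute: b = ∂h/∂y = -0.008684.
Head at (-40, 105) = 771.7 + (+0.006579)·(-70) + (-0.008684)·(50) = 770.81 ft.
That is lower than the 771.8 ft at B, so the point is downgradient.

downgradient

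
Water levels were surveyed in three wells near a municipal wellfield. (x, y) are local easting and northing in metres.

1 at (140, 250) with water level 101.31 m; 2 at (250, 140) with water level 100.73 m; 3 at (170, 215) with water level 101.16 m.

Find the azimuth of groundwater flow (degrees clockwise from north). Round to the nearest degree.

With h = a·x + b·y + c and 1 as origin, the differences give:
  110·a + (-110)·b = -0.58
  30·a + (-35)·b = -0.15
Eliminate b (×(-35) and ×(-110), subtract): -550·a = 3.800 → a = ∂h/∂x = -0.006909
Back-substitute: b = ∂h/∂y = -0.001636.
Flow direction (−∇h) has components (+0.006909 E, +0.001636 N).
Azimuth = atan2(E, N) = atan2(+0.006909, +0.001636) = 76.7° ≈ 077°.

077°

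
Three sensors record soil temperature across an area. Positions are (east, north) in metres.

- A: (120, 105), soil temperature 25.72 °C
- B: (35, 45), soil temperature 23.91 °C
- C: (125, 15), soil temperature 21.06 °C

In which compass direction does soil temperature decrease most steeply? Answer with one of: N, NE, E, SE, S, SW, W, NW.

S

Taking A as reference: B−A = (-85, -60, -1.81); C−A = (5, -90, -4.66).
Determinant of the coordinate differences = (-85)·(-90) − 5·(-60) = 7950.
∂T/∂x = [(-1.81)·(-90) − (-4.66)·(-60)] / 7950 = -0.01468
∂T/∂y = [(-85)·(-4.66) − 5·(-1.81)] / 7950 = +0.05096
Steepest decrease is along −∇f = (+0.01468 E, -0.05096 N) → south.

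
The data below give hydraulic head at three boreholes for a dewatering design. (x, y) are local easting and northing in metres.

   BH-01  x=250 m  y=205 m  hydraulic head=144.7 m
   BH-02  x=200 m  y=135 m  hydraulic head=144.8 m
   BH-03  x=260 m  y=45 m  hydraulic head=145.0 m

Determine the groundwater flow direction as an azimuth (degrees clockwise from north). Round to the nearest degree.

Differences from BH-01: to BH-02 (Δx, Δy, Δh) = (-50, -70, +0.1); to BH-03 = (10, -160, +0.3).
Determinant of the coordinate differences = (-50)·(-160) − 10·(-70) = 8700.
∂h/∂x = [(+0.1)·(-160) − (+0.3)·(-70)] / 8700 = +0.0005747
∂h/∂y = [(-50)·(+0.3) − 10·(+0.1)] / 8700 = -0.001839
Flow direction (−∇h) has components (-0.0005747 E, +0.001839 N).
Azimuth = atan2(E, N) = atan2(-0.0005747, +0.001839) = 342.6° ≈ 343°.

343°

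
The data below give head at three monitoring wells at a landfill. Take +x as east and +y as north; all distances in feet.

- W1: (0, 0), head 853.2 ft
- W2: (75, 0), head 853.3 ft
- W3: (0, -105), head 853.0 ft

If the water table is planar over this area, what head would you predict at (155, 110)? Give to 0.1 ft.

853.6 ft

∂h/∂x = (853.3 − 853.2) / (75 − 0) = +0.001333
∂h/∂y = (853.0 − 853.2) / (-105 − 0) = +0.001905
h(155, 110) = 853.2 + (+0.001333)·(155) + (+0.001905)·(110) = 853.2 +0.207 +0.210 = 853.616 ft.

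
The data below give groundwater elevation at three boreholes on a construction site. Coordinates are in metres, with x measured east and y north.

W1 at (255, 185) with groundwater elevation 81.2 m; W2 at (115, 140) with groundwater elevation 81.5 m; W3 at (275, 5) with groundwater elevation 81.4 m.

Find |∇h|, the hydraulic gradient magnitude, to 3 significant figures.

With h = a·x + b·y + c and W1 as origin, the differences give:
  (-140)·a + (-45)·b = +0.3
  20·a + (-180)·b = +0.2
Eliminate b (×(-180) and ×(-45), subtract): 26100·a = -45.00 → a = ∂h/∂x = -0.001724
Back-substitute: b = ∂h/∂y = -0.001303.
|∇h| = √(-0.001724² + -0.001303²) = 0.002161

0.00216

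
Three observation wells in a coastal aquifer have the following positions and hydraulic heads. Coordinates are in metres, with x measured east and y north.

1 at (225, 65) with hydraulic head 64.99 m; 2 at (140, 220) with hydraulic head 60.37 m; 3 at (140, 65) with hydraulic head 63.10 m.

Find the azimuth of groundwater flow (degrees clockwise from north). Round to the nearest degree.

With h = a·x + b·y + c and 1 as origin, the differences give:
  (-85)·a + 155·b = -4.62
  (-85)·a + 0·b = -1.89
Eliminate b (×0 and ×155, subtract): 13175·a = 292.950 → a = ∂h/∂x = +0.02224
Back-substitute: b = ∂h/∂y = -0.01761.
Flow direction (−∇h) has components (-0.02224 E, +0.01761 N).
Azimuth = atan2(E, N) = atan2(-0.02224, +0.01761) = 308.4° ≈ 308°.

308°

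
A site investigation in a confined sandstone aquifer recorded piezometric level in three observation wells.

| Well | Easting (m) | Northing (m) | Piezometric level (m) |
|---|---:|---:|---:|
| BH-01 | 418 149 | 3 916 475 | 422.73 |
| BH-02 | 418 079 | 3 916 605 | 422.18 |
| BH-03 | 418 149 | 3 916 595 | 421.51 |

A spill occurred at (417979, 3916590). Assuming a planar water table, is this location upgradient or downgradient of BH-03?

With h = a·x + b·y + c and BH-01 as origin, the differences give:
  (-70)·a + 130·b = -0.55
  0·a + 120·b = -1.22
Eliminate b (×120 and ×130, subtract): -8400·a = 92.600 → a = ∂h/∂x = -0.01102
Back-substitute: b = ∂h/∂y = -0.01017.
Head at (417979, 3916590) = 422.73 + (-0.01102)·(-170) + (-0.01017)·(115) = 423.43 m.
That is higher than the 421.51 m at BH-03, so the point is upgradient.

upgradient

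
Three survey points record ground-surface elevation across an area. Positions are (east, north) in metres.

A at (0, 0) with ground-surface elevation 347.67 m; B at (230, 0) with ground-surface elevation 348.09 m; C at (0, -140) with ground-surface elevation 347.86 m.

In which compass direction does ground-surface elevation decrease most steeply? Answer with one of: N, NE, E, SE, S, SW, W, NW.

NW

∂z/∂x = (348.09 − 347.67) / (230 − 0) = +0.001826
∂z/∂y = (347.86 − 347.67) / (-140 − 0) = -0.001357
Steepest decrease is along −∇f = (-0.001826 E, +0.001357 N) → northwest.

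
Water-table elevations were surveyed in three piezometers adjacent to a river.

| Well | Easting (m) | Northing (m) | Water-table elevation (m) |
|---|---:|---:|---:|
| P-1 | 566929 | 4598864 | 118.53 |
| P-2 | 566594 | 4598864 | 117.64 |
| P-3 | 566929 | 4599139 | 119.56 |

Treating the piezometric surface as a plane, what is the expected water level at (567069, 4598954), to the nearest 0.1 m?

119.2 m

∂h/∂x = (117.64 − 118.53) / (566594 − 566929) = +0.002657
∂h/∂y = (119.56 − 118.53) / (4599139 − 4598864) = +0.003745
h(567069, 4598954) = 118.53 + (+0.002657)·(140) + (+0.003745)·(90) = 118.53 +0.372 +0.337 = 119.239 m.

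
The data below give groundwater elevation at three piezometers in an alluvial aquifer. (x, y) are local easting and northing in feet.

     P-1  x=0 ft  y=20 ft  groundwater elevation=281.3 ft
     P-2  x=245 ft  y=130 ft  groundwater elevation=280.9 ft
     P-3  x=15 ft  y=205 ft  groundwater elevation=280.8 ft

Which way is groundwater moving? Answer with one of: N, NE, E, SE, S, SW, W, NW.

N

With h = a·x + b·y + c and P-1 as origin, the differences give:
  245·a + 110·b = -0.4
  15·a + 185·b = -0.5
Eliminate b (×185 and ×110, subtract): 43675·a = -19.00 → a = ∂h/∂x = -0.0004350
Back-substitute: b = ∂h/∂y = -0.002667.
Flow = −∇h = (+0.0004350 east, +0.002667 north), which points north.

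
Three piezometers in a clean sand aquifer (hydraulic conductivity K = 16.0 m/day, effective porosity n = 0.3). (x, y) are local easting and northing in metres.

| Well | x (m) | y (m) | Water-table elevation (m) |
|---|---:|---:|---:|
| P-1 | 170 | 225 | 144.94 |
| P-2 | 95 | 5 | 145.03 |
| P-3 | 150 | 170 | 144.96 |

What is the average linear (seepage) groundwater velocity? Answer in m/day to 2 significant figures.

Three-point gradient (reference P-1): Δ to P-2 = (-75, -220, +0.09), Δ to P-3 = (-20, -55, +0.02).
∂h/∂x = +0.002000, ∂h/∂y = -0.001091 (det = -275).
|∇h| = √(0.002000² + -0.001091²) = 0.002278
Seepage velocity v = K·i/n = 16.0 × 0.002278 / 0.3 = 0.1215 m/day.

0.12 m/day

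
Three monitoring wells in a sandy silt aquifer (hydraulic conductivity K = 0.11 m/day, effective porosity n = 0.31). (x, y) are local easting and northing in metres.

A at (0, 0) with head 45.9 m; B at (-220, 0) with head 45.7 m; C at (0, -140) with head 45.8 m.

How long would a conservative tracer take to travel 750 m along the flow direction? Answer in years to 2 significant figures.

5000 years

∂h/∂x = (45.7 − 45.9) / (-220 − 0) = +0.0009091
∂h/∂y = (45.8 − 45.9) / (-140 − 0) = +0.0007143
|∇h| = √(0.0009091² + 0.0007143²) = 0.001156
Seepage velocity v = K·i/n = 0.11 × 0.001156 / 0.31 = 0.0004102 m/day.
t = 750 / 0.0004102 = 1.828e+06 days = 5e+03 years.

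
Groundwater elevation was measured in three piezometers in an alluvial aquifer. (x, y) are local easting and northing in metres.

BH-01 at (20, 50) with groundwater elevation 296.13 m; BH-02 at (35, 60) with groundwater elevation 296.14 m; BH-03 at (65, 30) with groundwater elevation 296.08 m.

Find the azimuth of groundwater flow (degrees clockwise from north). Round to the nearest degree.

Three-point gradient (reference BH-01): Δ to BH-02 = (15, 10, +0.01), Δ to BH-03 = (45, -20, -0.05).
∂h/∂x = -0.0004000, ∂h/∂y = +0.001600 (det = -750).
Flow direction (−∇h) has components (+0.0004000 E, -0.001600 N).
Azimuth = atan2(E, N) = atan2(+0.0004000, -0.001600) = 166.0° ≈ 166°.

166°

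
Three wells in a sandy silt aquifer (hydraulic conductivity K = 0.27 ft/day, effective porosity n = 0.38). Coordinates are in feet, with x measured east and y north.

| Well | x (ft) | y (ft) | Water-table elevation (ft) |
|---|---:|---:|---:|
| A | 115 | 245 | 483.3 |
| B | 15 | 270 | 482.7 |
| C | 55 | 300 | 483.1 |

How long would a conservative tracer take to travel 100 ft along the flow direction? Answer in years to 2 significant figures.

48 years

Taking A as reference: B−A = (-100, 25, -0.6); C−A = (-60, 55, -0.2).
Solve a·Δx + b·Δy = Δh: det = (-100)·55 − (-60)·25 = -4000.
∂h/∂x = [(-0.6)·55 − (-0.2)·25] / -4000 = +0.007000
∂h/∂y = [(-100)·(-0.2) − (-60)·(-0.6)] / -4000 = +0.004000
|∇h| = √(0.007000² + 0.004000²) = 0.008062
Seepage velocity v = K·i/n = 0.27 × 0.008062 / 0.38 = 0.005728 ft/day.
t = 100 / 0.005728 = 1.746e+04 days = 47.8 years.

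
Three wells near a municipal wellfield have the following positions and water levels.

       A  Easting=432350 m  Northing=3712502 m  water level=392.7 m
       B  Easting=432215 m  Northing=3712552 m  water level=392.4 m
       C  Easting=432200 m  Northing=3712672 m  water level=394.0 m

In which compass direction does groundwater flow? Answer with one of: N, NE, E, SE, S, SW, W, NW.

With h = a·x + b·y + c and A as origin, the differences give:
  (-135)·a + 50·b = -0.3
  (-150)·a + 170·b = +1.3
Eliminate b (×170 and ×50, subtract): -15450·a = -116.00 → a = ∂h/∂x = +0.007508
Back-substitute: b = ∂h/∂y = +0.01427.
Flow = −∇h = (-0.007508 east, -0.01427 north), which points southwest.

SW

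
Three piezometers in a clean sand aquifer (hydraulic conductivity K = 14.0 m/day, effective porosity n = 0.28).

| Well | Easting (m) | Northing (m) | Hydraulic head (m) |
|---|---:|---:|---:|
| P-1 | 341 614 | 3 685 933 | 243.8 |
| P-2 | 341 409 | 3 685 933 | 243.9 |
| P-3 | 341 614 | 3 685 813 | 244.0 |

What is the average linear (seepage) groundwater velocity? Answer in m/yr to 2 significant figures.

32 m/yr

∂h/∂x = (243.9 − 243.8) / (341409 − 341614) = -0.0004878
∂h/∂y = (244.0 − 243.8) / (3685813 − 3685933) = -0.001667
|∇h| = √(-0.0004878² + -0.001667²) = 0.001737
Seepage velocity v = K·i/n = 14.0 × 0.001737 / 0.28 = 0.08685 m/day = 31.72 m/yr.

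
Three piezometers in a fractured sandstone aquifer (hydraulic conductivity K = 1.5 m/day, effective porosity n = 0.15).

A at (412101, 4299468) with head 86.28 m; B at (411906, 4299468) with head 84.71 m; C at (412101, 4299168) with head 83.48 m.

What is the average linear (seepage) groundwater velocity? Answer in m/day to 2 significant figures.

0.12 m/day

∂h/∂x = (84.71 − 86.28) / (411906 − 412101) = +0.008051
∂h/∂y = (83.48 − 86.28) / (4299168 − 4299468) = +0.009333
|∇h| = √(0.008051² + 0.009333²) = 0.01233
Seepage velocity v = K·i/n = 1.5 × 0.01233 / 0.15 = 0.1233 m/day.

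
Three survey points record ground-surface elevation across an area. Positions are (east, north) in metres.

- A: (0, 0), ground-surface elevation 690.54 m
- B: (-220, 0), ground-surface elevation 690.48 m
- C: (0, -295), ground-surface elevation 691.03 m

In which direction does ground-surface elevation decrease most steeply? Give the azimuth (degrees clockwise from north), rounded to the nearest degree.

∂z/∂x = (690.48 − 690.54) / (-220 − 0) = +0.0002727
∂z/∂y = (691.03 − 690.54) / (-295 − 0) = -0.001661
Steepest decrease is along −∇f: components (-0.0002727 E, +0.001661 N).
Azimuth = atan2(-0.0002727, +0.001661) = 350.7° ≈ 351°.

351°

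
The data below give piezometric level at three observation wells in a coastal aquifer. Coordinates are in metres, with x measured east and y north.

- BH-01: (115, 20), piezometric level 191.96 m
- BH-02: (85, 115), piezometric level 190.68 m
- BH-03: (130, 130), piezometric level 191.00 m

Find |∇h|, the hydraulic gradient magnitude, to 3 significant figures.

0.0146

Differences from BH-01: to BH-02 (Δx, Δy, Δh) = (-30, 95, -1.28); to BH-03 = (15, 110, -0.96).
Solve a·Δx + b·Δy = Δh: det = (-30)·110 − 15·95 = -4725.
∂h/∂x = [(-1.28)·110 − (-0.96)·95] / -4725 = +0.01050
∂h/∂y = [(-30)·(-0.96) − 15·(-1.28)] / -4725 = -0.01016
|∇h| = √(0.01050² + -0.01016²) = 0.01461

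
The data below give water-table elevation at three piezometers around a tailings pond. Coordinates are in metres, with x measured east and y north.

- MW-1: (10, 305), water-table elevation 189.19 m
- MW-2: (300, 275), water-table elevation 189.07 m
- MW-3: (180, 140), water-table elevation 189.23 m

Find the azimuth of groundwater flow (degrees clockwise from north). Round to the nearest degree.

033°

Taking MW-1 as reference: MW-2−MW-1 = (290, -30, -0.12); MW-3−MW-1 = (170, -165, +0.04).
Determinant of the coordinate differences = 290·(-165) − 170·(-30) = -42750.
∂h/∂x = [(-0.12)·(-165) − (+0.04)·(-30)] / -42750 = -0.0004912
∂h/∂y = [290·(+0.04) − 170·(-0.12)] / -42750 = -0.0007485
Flow direction (−∇h) has components (+0.0004912 E, +0.0007485 N).
Azimuth = atan2(E, N) = atan2(+0.0004912, +0.0007485) = 33.3° ≈ 033°.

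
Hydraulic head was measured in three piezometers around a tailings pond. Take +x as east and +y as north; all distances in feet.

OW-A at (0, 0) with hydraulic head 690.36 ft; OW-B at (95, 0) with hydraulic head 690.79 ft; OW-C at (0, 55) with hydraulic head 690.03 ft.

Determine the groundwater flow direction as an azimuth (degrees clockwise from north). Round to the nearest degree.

∂h/∂x = (690.79 − 690.36) / (95 − 0) = +0.004526
∂h/∂y = (690.03 − 690.36) / (55 − 0) = -0.006000
Flow direction (−∇h) has components (-0.004526 E, +0.006000 N).
Azimuth = atan2(E, N) = atan2(-0.004526, +0.006000) = 323.0° ≈ 323°.

323°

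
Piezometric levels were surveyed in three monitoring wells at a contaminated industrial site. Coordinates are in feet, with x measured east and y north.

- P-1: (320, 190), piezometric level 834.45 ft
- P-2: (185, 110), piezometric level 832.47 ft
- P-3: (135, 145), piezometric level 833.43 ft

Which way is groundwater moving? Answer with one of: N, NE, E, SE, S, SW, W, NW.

S

Taking P-1 as reference: P-2−P-1 = (-135, -80, -1.98); P-3−P-1 = (-185, -45, -1.02).
Determinant of the coordinate differences = (-135)·(-45) − (-185)·(-80) = -8725.
∂h/∂x = [(-1.98)·(-45) − (-1.02)·(-80)] / -8725 = -0.0008596
∂h/∂y = [(-135)·(-1.02) − (-185)·(-1.98)] / -8725 = +0.02620
Flow = −∇h = (+0.0008596 east, -0.02620 north), which points south.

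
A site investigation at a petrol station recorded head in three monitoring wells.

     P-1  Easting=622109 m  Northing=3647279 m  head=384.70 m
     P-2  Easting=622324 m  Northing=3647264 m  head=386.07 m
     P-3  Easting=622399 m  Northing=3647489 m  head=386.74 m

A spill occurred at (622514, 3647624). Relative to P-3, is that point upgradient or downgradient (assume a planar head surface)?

With h = a·x + b·y + c and P-1 as origin, the differences give:
  215·a + (-15)·b = +1.37
  290·a + 210·b = +2.04
Eliminate b (×210 and ×(-15), subtract): 49500·a = 318.300 → a = ∂h/∂x = +0.006430
Back-substitute: b = ∂h/∂y = +0.0008343.
Head at (622514, 3647624) = 384.70 + (+0.006430)·(405) + (+0.0008343)·(345) = 387.59 m.
That is higher than the 386.74 m at P-3, so the point is upgradient.

upgradient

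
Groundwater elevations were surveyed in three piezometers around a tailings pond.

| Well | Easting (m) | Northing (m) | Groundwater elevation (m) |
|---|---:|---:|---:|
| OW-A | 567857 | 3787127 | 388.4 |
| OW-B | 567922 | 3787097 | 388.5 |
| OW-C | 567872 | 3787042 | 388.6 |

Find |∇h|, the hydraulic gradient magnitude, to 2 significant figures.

Differences from OW-A: to OW-B (Δx, Δy, Δh) = (65, -30, +0.1); to OW-C = (15, -85, +0.2).
Determinant of the coordinate differences = 65·(-85) − 15·(-30) = -5075.
∂h/∂x = [(+0.1)·(-85) − (+0.2)·(-30)] / -5075 = +0.0004926
∂h/∂y = [65·(+0.2) − 15·(+0.1)] / -5075 = -0.002266
|∇h| = √(0.0004926² + -0.002266²) = 0.002319

0.0023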